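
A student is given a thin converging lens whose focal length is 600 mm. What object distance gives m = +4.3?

460 mm

m = −d_i/d_o ⇒ d_i = −m·d_o.
1/f = 1/d_o + 1/d_i = 1/d_o − 1/(m·d_o) = (1 − 1/m)/d_o, so d_o = f(1 − 1/m) = (600.0)(1 − 1/(+4.3)) = 460 mm.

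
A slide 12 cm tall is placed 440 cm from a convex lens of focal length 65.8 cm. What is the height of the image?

2.11 cm

1/d_i = 1/f − 1/d_o = 1/(65.80) − 1/(440) = 0.01292, so d_i = 77.37 cm.
m = −d_i/d_o = -0.1758.
|h_i| = |m|·h_o = 0.1758 × 12 = 2.11 cm. The image is real, inverted and reduced, on the far side of the lens.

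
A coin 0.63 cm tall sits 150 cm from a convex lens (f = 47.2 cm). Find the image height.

1/d_i = 1/f − 1/d_o = 1/(47.20) − 1/(150) = 0.01452, so d_i = 68.87 cm.
m = −d_i/d_o = -0.4591.
|h_i| = |m|·h_o = 0.4591 × 0.63 = 0.289 cm. The image is real, inverted and reduced, on the far side of the lens.

0.289 cm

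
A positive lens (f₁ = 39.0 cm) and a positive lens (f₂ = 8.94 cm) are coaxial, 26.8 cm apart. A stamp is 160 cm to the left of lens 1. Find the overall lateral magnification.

Lens 1: 1/d_i1 = 1/(39.0) − 1/(160) = 0.01939, so d_i1 = 51.57 cm; m₁ = −d_i1/d_o1 = -0.3223.
d_o2 = 26.8 − (51.57) = -24.77 cm (virtual object).
Lens 2: 1/d_i2 = 1/(8.94) − 1/(-24.77) = 0.1522, so d_i2 = 6.569 cm; m₂ = −d_i2/d_o2 = +0.2652.
m = m₁·m₂ = (-0.3223)(+0.2652) = -0.0855.

m = -0.0855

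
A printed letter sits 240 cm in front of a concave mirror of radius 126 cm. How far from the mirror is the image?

85.4 cm

f = R/2 = 126/2 = 63.00 cm.
Mirror equation: 1/d_i = 1/f − 1/d_o = 1/(63.00) − 1/(240) = 0.01587 − 0.004167 = 0.01171, so d_i = 85.4 cm.
The image is real, inverted and reduced, in front of the mirror.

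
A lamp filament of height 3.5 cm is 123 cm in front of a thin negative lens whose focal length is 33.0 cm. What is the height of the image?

0.740 cm

For a negative lens, f = -33.0 cm.
1/d_i = 1/f − 1/d_o = 1/(-33.00) − 1/(123) = -0.03843, so d_i = -26.02 cm.
m = −d_i/d_o = +0.2115.
|h_i| = |m|·h_o = 0.2115 × 3.5 = 0.740 cm. The image is virtual, upright and reduced, on the same side as the object.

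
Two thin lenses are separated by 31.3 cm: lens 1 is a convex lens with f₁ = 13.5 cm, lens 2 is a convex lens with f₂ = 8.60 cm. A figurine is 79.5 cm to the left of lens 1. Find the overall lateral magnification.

Lens 1: 1/d_i1 = 1/(13.5) − 1/(79.5) = 0.06150, so d_i1 = 16.26 cm; m₁ = −d_i1/d_o1 = -0.2045.
d_o2 = 31.3 − (16.26) = 15.04 cm.
Lens 2: 1/d_i2 = 1/(8.60) − 1/(15.04) = 0.04979, so d_i2 = 20.08 cm; m₂ = −d_i2/d_o2 = -1.335.
m = m₁·m₂ = (-0.2045)(-1.335) = +0.273.

m = +0.273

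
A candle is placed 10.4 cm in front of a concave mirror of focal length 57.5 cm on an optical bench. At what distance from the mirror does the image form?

12.7 cm

Mirror equation: 1/s_i = 1/f − 1/s_o = 1/(57.50) − 1/(10.4) = 0.01739 − 0.09615 = -0.07876, so s_i = -12.7 cm.
The image is virtual, upright and enlarged, behind the mirror.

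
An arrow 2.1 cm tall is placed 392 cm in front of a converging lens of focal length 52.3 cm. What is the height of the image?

1/d_i = 1/f − 1/d_o = 1/(52.30) − 1/(392) = 0.01657, so d_i = 60.35 cm.
m = −d_i/d_o = -0.1540.
|h_i| = |m|·h_o = 0.1540 × 2.1 = 0.323 cm. The image is real, inverted and reduced, on the far side of the lens.

0.323 cm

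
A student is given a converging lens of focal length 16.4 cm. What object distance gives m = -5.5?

19.4 cm

m = −d_i/d_o ⇒ d_i = −m·d_o.
1/f = 1/d_o + 1/d_i = 1/d_o − 1/(m·d_o) = (1 − 1/m)/d_o, so d_o = f(1 − 1/m) = (16.40)(1 − 1/(-5.5)) = 19.4 cm.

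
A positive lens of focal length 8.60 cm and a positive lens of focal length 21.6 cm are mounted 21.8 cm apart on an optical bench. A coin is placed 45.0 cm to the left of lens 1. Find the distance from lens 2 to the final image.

23.1 cm

Lens 1: 1/d_i1 = 1/f₁ − 1/d_o1 = 1/(8.60) − 1/(45.0) = 0.09406, so d_i1 = 10.63 cm.
The intermediate image is 10.63 cm to the right of lens 1, which is 21.8 − (10.63) = 11.17 cm to the left of lens 2, so d_o2 = +11.17 cm.
Lens 2: 1/d_i2 = 1/f₂ − 1/d_o2 = 1/(21.6) − 1/(11.17) = -0.04323, so d_i2 = -23.1 cm.
The final image is virtual, 23.1 cm to the left of lens 2 (overall magnification ≈ -0.49).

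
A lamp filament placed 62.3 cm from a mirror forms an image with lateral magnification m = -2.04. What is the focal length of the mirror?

m = −d_i/d_o ⇒ d_i = −m·d_o = −(-2.04)·(62.3) = 127.1 cm.
1/f = 1/d_o + 1/d_i = 1/(62.3) + 1/(127.1) = 0.02392, so f = 41.8 cm.
Since f is positive, the mirror is concave.

f = 41.8 cm (concave)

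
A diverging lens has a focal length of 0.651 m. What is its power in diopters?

P = -1.54 D

For a diverging lens, f = −0.651 m.
P = 1/f = 1/(-0.651 m) = -1.54 D.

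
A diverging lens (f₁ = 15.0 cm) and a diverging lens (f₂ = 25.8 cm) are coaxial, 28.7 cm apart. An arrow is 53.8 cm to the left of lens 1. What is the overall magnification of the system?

f₁ = −15.0 cm (diverging).
Lens 1: 1/d_i1 = 1/(-15.0) − 1/(53.8) = -0.08525, so d_i1 = -11.73 cm; m₁ = −d_i1/d_o1 = +0.2180.
d_o2 = 28.7 − (-11.73) = 40.43 cm.
f₂ = −25.8 cm (diverging).
Lens 2: 1/d_i2 = 1/(-25.8) − 1/(40.43) = -0.06349, so d_i2 = -15.75 cm; m₂ = −d_i2/d_o2 = +0.3896.
m = m₁·m₂ = (+0.2180)(+0.3896) = +0.0849.

m = +0.0849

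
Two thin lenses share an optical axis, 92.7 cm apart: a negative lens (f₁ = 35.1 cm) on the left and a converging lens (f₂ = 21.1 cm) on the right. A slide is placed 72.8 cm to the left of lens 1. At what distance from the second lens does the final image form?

Lens 1 is diverging, so f₁ = −35.1 cm.
Lens 1: 1/d_i1 = 1/f₁ − 1/d_o1 = 1/(-35.1) − 1/(72.8) = -0.04223, so d_i1 = -23.68 cm.
The intermediate image is 23.68 cm to the left of lens 1 (virtual), which is 92.7 − (-23.68) = 116.4 cm to the left of lens 2, so d_o2 = +116.4 cm.
Lens 2: 1/d_i2 = 1/f₂ − 1/d_o2 = 1/(21.1) − 1/(116.4) = 0.03880, so d_i2 = 25.8 cm.
The final image is real, 25.8 cm to the right of lens 2 (overall magnification ≈ -0.072).

25.8 cm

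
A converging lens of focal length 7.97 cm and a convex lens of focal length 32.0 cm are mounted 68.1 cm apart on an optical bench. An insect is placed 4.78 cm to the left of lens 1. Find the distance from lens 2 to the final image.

Lens 1: 1/d_i1 = 1/f₁ − 1/d_o1 = 1/(7.97) − 1/(4.78) = -0.08373, so d_i1 = -11.94 cm.
The intermediate image is 11.94 cm to the left of lens 1 (virtual), which is 68.1 − (-11.94) = 80.04 cm to the left of lens 2, so d_o2 = +80.04 cm.
Lens 2: 1/d_i2 = 1/f₂ − 1/d_o2 = 1/(32.0) − 1/(80.04) = 0.01876, so d_i2 = 53.3 cm.
The final image is real, 53.3 cm to the right of lens 2 (overall magnification ≈ -1.7).

53.3 cm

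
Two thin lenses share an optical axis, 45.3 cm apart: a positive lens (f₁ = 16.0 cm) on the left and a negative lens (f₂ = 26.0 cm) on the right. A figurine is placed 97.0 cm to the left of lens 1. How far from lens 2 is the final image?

13.0 cm

Lens 1: 1/d_i1 = 1/f₁ − 1/d_o1 = 1/(16.0) − 1/(97.0) = 0.05219, so d_i1 = 19.16 cm.
The intermediate image is 19.16 cm to the right of lens 1, which is 45.3 − (19.16) = 26.14 cm to the left of lens 2, so d_o2 = +26.14 cm.
Lens 2 is diverging, so f₂ = −26.0 cm.
Lens 2: 1/d_i2 = 1/f₂ − 1/d_o2 = 1/(-26.0) − 1/(26.14) = -0.07672, so d_i2 = -13.0 cm.
The final image is virtual, 13.0 cm to the left of lens 2 (overall magnification ≈ -0.099).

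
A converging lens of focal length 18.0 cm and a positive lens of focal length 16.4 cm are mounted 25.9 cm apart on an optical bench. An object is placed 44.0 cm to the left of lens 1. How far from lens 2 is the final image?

3.57 cm

Lens 1: 1/d_i1 = 1/f₁ − 1/d_o1 = 1/(18.0) − 1/(44.0) = 0.03283, so d_i1 = 30.46 cm.
The intermediate image is 30.46 cm to the right of lens 1, which lies 4.560 cm to the right of lens 2 — a virtual object — so d_o2 = −4.560 cm.
Lens 2: 1/d_i2 = 1/f₂ − 1/d_o2 = 1/(16.4) − 1/(-4.560) = 0.2803, so d_i2 = 3.57 cm.
The final image is real, 3.57 cm to the right of lens 2 (overall magnification ≈ -0.54).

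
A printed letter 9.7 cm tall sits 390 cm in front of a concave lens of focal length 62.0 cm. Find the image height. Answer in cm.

1.33 cm

For a concave lens, f = -62.0 cm.
1/d_i = 1/f − 1/d_o = 1/(-62.00) − 1/(390) = -0.01869, so d_i = -53.50 cm.
m = −d_i/d_o = +0.1372.
|h_i| = |m|·h_o = 0.1372 × 9.7 = 1.33 cm. The image is virtual, upright and reduced, on the same side as the object.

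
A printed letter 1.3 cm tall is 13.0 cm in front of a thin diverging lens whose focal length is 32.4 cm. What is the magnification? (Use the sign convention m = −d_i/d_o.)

m = +0.714

For a diverging lens, f = -32.4 cm.
1/d_i = 1/f − 1/d_o = 1/(-32.40) − 1/(13.0) = -0.1078, so d_i = -9.278 cm.
m = −d_i/d_o = −(-9.278)/(13.0) = +0.714.
The image is virtual, upright and reduced, on the same side as the object.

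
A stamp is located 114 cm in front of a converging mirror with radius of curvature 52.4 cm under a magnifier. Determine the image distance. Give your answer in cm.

f = R/2 = 52.4/2 = 26.20 cm.
Mirror equation: 1/d_i = 1/f − 1/d_o = 1/(26.20) − 1/(114) = 0.03817 − 0.008772 = 0.02940, so d_i = 34.0 cm.
The image is real, inverted and reduced, in front of the mirror.

34.0 cm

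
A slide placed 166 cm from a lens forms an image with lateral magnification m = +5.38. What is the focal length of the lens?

m = −d_i/d_o ⇒ d_i = −m·d_o = −(+5.38)·(166) = -893.1 cm.
1/f = 1/d_o + 1/d_i = 1/(166) + 1/(-893.1) = 0.004904, so f = 204 cm.
Since f is positive, the lens is converging.

f = 204 cm (converging)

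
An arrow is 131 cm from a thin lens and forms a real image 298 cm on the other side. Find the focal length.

f = 91.0 cm (converging)

Real image ⇒ d_i = +298 cm.
1/f = 1/d_o + 1/d_i = 1/(131) + 1/(298) = 0.01099, so f = 91.0 cm.
Since f is positive, the thin lens is converging.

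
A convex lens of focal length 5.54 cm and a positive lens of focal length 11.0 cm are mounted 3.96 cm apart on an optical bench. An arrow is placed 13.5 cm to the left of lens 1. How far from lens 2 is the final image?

Lens 1: 1/d_i1 = 1/f₁ − 1/d_o1 = 1/(5.54) − 1/(13.5) = 0.1064, so d_i1 = 9.396 cm.
The intermediate image is 9.396 cm to the right of lens 1, which lies 5.436 cm to the right of lens 2 — a virtual object — so d_o2 = −5.436 cm.
Lens 2: 1/d_i2 = 1/f₂ − 1/d_o2 = 1/(11.0) − 1/(-5.436) = 0.2749, so d_i2 = 3.64 cm.
The final image is real, 3.64 cm to the right of lens 2 (overall magnification ≈ -0.47).

3.64 cm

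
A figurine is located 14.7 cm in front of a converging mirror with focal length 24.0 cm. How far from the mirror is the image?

37.9 cm

Mirror equation: 1/s_i = 1/f − 1/s_o = 1/(24.00) − 1/(14.7) = 0.04167 − 0.06803 = -0.02636, so s_i = -37.9 cm.
The image is virtual, upright and enlarged, behind the mirror.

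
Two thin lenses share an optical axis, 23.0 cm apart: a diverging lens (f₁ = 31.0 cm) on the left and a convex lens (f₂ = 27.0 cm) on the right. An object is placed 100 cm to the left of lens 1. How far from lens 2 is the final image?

64.1 cm

Lens 1 is diverging, so f₁ = −31.0 cm.
Lens 1: 1/d_i1 = 1/f₁ − 1/d_o1 = 1/(-31.0) − 1/(100) = -0.04226, so d_i1 = -23.66 cm.
The intermediate image is 23.66 cm to the left of lens 1 (virtual), which is 23.0 − (-23.66) = 46.66 cm to the left of lens 2, so d_o2 = +46.66 cm.
Lens 2: 1/d_i2 = 1/f₂ − 1/d_o2 = 1/(27.0) − 1/(46.66) = 0.01561, so d_i2 = 64.1 cm.
The final image is real, 64.1 cm to the right of lens 2 (overall magnification ≈ -0.32).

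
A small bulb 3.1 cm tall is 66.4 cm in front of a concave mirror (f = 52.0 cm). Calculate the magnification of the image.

m = -3.61

1/d_i = 1/f − 1/d_o = 1/(52.00) − 1/(66.4) = 0.004171, so d_i = 239.8 cm.
m = −d_i/d_o = −(239.8)/(66.4) = -3.61.
The image is real, inverted and enlarged, in front of the mirror.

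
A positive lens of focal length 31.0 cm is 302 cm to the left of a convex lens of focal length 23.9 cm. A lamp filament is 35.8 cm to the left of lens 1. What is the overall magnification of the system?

m = +3.29

Lens 1: 1/d_i1 = 1/(31.0) − 1/(35.8) = 0.004325, so d_i1 = 231.2 cm; m₁ = −d_i1/d_o1 = -6.458.
d_o2 = 302 − (231.2) = 70.80 cm.
Lens 2: 1/d_i2 = 1/(23.9) − 1/(70.80) = 0.02772, so d_i2 = 36.08 cm; m₂ = −d_i2/d_o2 = -0.5096.
m = m₁·m₂ = (-6.458)(-0.5096) = +3.29.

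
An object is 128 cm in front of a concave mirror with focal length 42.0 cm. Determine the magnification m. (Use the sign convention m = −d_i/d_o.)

1/d_i = 1/f − 1/d_o = 1/(42.00) − 1/(128) = 0.01600, so d_i = 62.51 cm.
m = −d_i/d_o = −(62.51)/(128) = -0.488.
The image is real, inverted and reduced, in front of the mirror.

m = -0.488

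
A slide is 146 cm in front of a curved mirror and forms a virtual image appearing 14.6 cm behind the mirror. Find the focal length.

Virtual image ⇒ d_i = −14.6 cm.
1/f = 1/d_o + 1/d_i = 1/(146) + 1/(-14.6) = -0.06164, so f = -16.2 cm.
Since f is negative, the curved mirror is convex.

f = -16.2 cm (convex)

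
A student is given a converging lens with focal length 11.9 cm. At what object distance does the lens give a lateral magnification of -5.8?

m = −d_i/d_o ⇒ d_i = −m·d_o.
1/f = 1/d_o + 1/d_i = 1/d_o − 1/(m·d_o) = (1 − 1/m)/d_o, so d_o = f(1 − 1/m) = (11.90)(1 − 1/(-5.8)) = 14.0 cm.

14.0 cm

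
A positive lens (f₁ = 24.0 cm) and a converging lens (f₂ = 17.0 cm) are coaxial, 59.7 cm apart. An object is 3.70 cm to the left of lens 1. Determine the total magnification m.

m = -0.427

Lens 1: 1/d_i1 = 1/(24.0) − 1/(3.70) = -0.2286, so d_i1 = -4.374 cm; m₁ = −d_i1/d_o1 = +1.182.
d_o2 = 59.7 − (-4.374) = 64.07 cm.
Lens 2: 1/d_i2 = 1/(17.0) − 1/(64.07) = 0.04322, so d_i2 = 23.14 cm; m₂ = −d_i2/d_o2 = -0.3612.
m = m₁·m₂ = (+1.182)(-0.3612) = -0.427.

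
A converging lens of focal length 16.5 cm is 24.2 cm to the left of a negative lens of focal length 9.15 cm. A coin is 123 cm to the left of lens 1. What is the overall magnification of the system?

Lens 1: 1/d_i1 = 1/(16.5) − 1/(123) = 0.05248, so d_i1 = 19.06 cm; m₁ = −d_i1/d_o1 = -0.1550.
d_o2 = 24.2 − (19.06) = 5.140 cm.
f₂ = −9.15 cm (diverging).
Lens 2: 1/d_i2 = 1/(-9.15) − 1/(5.140) = -0.3038, so d_i2 = -3.291 cm; m₂ = −d_i2/d_o2 = +0.6403.
m = m₁·m₂ = (-0.1550)(+0.6403) = -0.0992.

m = -0.0992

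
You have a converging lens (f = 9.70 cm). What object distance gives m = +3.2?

m = −d_i/d_o ⇒ d_i = −m·d_o.
1/f = 1/d_o + 1/d_i = 1/d_o − 1/(m·d_o) = (1 − 1/m)/d_o, so d_o = f(1 − 1/m) = (9.700)(1 − 1/(+3.2)) = 6.67 cm.

6.67 cm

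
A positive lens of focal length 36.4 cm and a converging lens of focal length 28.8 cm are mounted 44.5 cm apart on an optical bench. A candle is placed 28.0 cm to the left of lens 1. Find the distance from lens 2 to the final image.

Lens 1: 1/d_i1 = 1/f₁ − 1/d_o1 = 1/(36.4) − 1/(28.0) = -0.008242, so d_i1 = -121.3 cm.
The intermediate image is 121.3 cm to the left of lens 1 (virtual), which is 44.5 − (-121.3) = 165.8 cm to the left of lens 2, so d_o2 = +165.8 cm.
Lens 2: 1/d_i2 = 1/f₂ − 1/d_o2 = 1/(28.8) − 1/(165.8) = 0.02869, so d_i2 = 34.9 cm.
The final image is real, 34.9 cm to the right of lens 2 (overall magnification ≈ -0.91).

34.9 cm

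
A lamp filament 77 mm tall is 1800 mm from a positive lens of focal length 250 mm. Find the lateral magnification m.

1/d_i = 1/f − 1/d_o = 1/(250.0) − 1/(1800) = 0.003444, so d_i = 290.3 mm.
m = −d_i/d_o = −(290.3)/(1800) = -0.161.
The image is real, inverted and reduced, on the far side of the lens.

m = -0.161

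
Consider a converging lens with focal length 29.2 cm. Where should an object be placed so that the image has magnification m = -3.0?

38.9 cm

m = −d_i/d_o ⇒ d_i = −m·d_o.
1/f = 1/d_o + 1/d_i = 1/d_o − 1/(m·d_o) = (1 − 1/m)/d_o, so d_o = f(1 − 1/m) = (29.20)(1 − 1/(-3.0)) = 38.9 cm.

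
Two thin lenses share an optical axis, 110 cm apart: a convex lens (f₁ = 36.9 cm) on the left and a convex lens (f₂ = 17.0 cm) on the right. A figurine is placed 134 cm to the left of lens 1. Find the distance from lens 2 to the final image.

23.9 cm

Lens 1: 1/d_i1 = 1/f₁ − 1/d_o1 = 1/(36.9) − 1/(134) = 0.01964, so d_i1 = 50.92 cm.
The intermediate image is 50.92 cm to the right of lens 1, which is 110 − (50.92) = 59.08 cm to the left of lens 2, so d_o2 = +59.08 cm.
Lens 2: 1/d_i2 = 1/f₂ − 1/d_o2 = 1/(17.0) − 1/(59.08) = 0.04190, so d_i2 = 23.9 cm.
The final image is real, 23.9 cm to the right of lens 2 (overall magnification ≈ 0.15).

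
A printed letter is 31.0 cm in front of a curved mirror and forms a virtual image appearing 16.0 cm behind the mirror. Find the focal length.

f = -33.1 cm (convex)

Virtual image ⇒ d_i = −16.0 cm.
1/f = 1/d_o + 1/d_i = 1/(31.0) + 1/(-16.0) = -0.03024, so f = -33.1 cm.
Since f is negative, the curved mirror is convex.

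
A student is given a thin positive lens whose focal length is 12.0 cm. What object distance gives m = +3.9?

m = −d_i/d_o ⇒ d_i = −m·d_o.
1/f = 1/d_o + 1/d_i = 1/d_o − 1/(m·d_o) = (1 − 1/m)/d_o, so d_o = f(1 − 1/m) = (12.00)(1 − 1/(+3.9)) = 8.92 cm.

8.92 cm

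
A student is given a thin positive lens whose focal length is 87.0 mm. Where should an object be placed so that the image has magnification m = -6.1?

101 mm

m = −d_i/d_o ⇒ d_i = −m·d_o.
1/f = 1/d_o + 1/d_i = 1/d_o − 1/(m·d_o) = (1 − 1/m)/d_o, so d_o = f(1 − 1/m) = (87.00)(1 − 1/(-6.1)) = 101 mm.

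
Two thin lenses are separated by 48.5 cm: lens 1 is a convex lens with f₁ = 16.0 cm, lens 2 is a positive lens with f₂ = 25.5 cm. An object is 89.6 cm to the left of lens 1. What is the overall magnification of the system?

m = +1.57

Lens 1: 1/d_i1 = 1/(16.0) − 1/(89.6) = 0.05134, so d_i1 = 19.48 cm; m₁ = −d_i1/d_o1 = -0.2174.
d_o2 = 48.5 − (19.48) = 29.02 cm.
Lens 2: 1/d_i2 = 1/(25.5) − 1/(29.02) = 0.004757, so d_i2 = 210.2 cm; m₂ = −d_i2/d_o2 = -7.244.
m = m₁·m₂ = (-0.2174)(-7.244) = +1.57.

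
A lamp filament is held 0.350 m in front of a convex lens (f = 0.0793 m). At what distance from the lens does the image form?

Thin-lens equation: 1/q = 1/f − 1/p = 1/(0.07930) − 1/(0.350) = 12.61 − 2.857 = 9.753, so q = 0.103 m.
The image is real, inverted and reduced, on the far side of the lens.

0.103 m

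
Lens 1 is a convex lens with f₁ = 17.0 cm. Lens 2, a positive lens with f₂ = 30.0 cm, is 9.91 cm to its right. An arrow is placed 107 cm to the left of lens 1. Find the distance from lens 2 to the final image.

Lens 1: 1/d_i1 = 1/f₁ − 1/d_o1 = 1/(17.0) − 1/(107) = 0.04948, so d_i1 = 20.21 cm.
The intermediate image is 20.21 cm to the right of lens 1, which lies 10.30 cm to the right of lens 2 — a virtual object — so d_o2 = −10.30 cm.
Lens 2: 1/d_i2 = 1/f₂ − 1/d_o2 = 1/(30.0) − 1/(-10.30) = 0.1304, so d_i2 = 7.67 cm.
The final image is real, 7.67 cm to the right of lens 2 (overall magnification ≈ -0.14).

7.67 cm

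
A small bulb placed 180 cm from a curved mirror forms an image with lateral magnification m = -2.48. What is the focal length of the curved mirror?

f = 128 cm (concave)

m = −d_i/d_o ⇒ d_i = −m·d_o = −(-2.48)·(180) = 446.4 cm.
1/f = 1/d_o + 1/d_i = 1/(180) + 1/(446.4) = 0.007796, so f = 128 cm.
Since f is positive, the curved mirror is concave.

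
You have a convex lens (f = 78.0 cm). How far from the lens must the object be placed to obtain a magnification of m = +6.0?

65.0 cm

m = −d_i/d_o ⇒ d_i = −m·d_o.
1/f = 1/d_o + 1/d_i = 1/d_o − 1/(m·d_o) = (1 − 1/m)/d_o, so d_o = f(1 − 1/m) = (78.00)(1 − 1/(+6.0)) = 65.0 cm.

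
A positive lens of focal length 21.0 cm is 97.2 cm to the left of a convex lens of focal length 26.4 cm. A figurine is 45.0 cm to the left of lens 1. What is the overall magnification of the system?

Lens 1: 1/d_i1 = 1/(21.0) − 1/(45.0) = 0.02540, so d_i1 = 39.38 cm; m₁ = −d_i1/d_o1 = -0.8751.
d_o2 = 97.2 − (39.38) = 57.82 cm.
Lens 2: 1/d_i2 = 1/(26.4) − 1/(57.82) = 0.02058, so d_i2 = 48.58 cm; m₂ = −d_i2/d_o2 = -0.8402.
m = m₁·m₂ = (-0.8751)(-0.8402) = +0.735.

m = +0.735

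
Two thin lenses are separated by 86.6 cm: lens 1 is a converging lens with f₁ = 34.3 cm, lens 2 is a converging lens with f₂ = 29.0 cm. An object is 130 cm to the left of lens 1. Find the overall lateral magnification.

m = +0.944

Lens 1: 1/d_i1 = 1/(34.3) − 1/(130) = 0.02146, so d_i1 = 46.59 cm; m₁ = −d_i1/d_o1 = -0.3584.
d_o2 = 86.6 − (46.59) = 40.01 cm.
Lens 2: 1/d_i2 = 1/(29.0) − 1/(40.01) = 0.009489, so d_i2 = 105.4 cm; m₂ = −d_i2/d_o2 = -2.634.
m = m₁·m₂ = (-0.3584)(-2.634) = +0.944.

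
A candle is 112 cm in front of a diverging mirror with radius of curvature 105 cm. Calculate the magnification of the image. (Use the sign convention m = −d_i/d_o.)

m = +0.319

f = R/2 = 105/2 = 52.50 cm; for a diverging mirror, f = -52.50 cm.
1/d_i = 1/f − 1/d_o = 1/(-52.50) − 1/(112) = -0.02798, so d_i = -35.74 cm.
m = −d_i/d_o = −(-35.74)/(112) = +0.319.
The image is virtual, upright and reduced, behind the mirror.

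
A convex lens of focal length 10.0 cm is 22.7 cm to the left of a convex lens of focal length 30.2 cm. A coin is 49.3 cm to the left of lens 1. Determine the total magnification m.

m = -0.383

Lens 1: 1/d_i1 = 1/(10.0) − 1/(49.3) = 0.07972, so d_i1 = 12.54 cm; m₁ = −d_i1/d_o1 = -0.2544.
d_o2 = 22.7 − (12.54) = 10.16 cm.
Lens 2: 1/d_i2 = 1/(30.2) − 1/(10.16) = -0.06531, so d_i2 = -15.31 cm; m₂ = −d_i2/d_o2 = +1.507.
m = m₁·m₂ = (-0.2544)(+1.507) = -0.383.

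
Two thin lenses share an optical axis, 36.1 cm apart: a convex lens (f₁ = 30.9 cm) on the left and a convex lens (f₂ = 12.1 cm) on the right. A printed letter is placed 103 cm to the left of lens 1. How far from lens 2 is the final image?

Lens 1: 1/d_i1 = 1/f₁ − 1/d_o1 = 1/(30.9) − 1/(103) = 0.02265, so d_i1 = 44.14 cm.
The intermediate image is 44.14 cm to the right of lens 1, which lies 8.040 cm to the right of lens 2 — a virtual object — so d_o2 = −8.040 cm.
Lens 2: 1/d_i2 = 1/f₂ − 1/d_o2 = 1/(12.1) − 1/(-8.040) = 0.2070, so d_i2 = 4.83 cm.
The final image is real, 4.83 cm to the right of lens 2 (overall magnification ≈ -0.26).

4.83 cm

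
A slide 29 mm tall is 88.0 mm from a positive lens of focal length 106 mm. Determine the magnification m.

1/d_i = 1/f − 1/d_o = 1/(106.0) − 1/(88.0) = -0.001930, so d_i = -518.2 mm.
m = −d_i/d_o = −(-518.2)/(88.0) = +5.89.
The image is virtual, upright and enlarged, on the same side as the object.

m = +5.89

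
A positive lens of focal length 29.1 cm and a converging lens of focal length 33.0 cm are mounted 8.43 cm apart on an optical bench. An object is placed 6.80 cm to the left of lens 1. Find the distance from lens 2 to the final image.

Lens 1: 1/d_i1 = 1/f₁ − 1/d_o1 = 1/(29.1) − 1/(6.80) = -0.1127, so d_i1 = -8.874 cm.
The intermediate image is 8.874 cm to the left of lens 1 (virtual), which is 8.43 − (-8.874) = 17.30 cm to the left of lens 2, so d_o2 = +17.30 cm.
Lens 2: 1/d_i2 = 1/f₂ − 1/d_o2 = 1/(33.0) − 1/(17.30) = -0.02750, so d_i2 = -36.4 cm.
The final image is virtual, 36.4 cm to the left of lens 2 (overall magnification ≈ 2.7).

36.4 cm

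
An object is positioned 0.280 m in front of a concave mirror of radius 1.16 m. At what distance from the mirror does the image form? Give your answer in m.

0.541 m

f = R/2 = 1.16/2 = 0.5800 m.
Mirror equation: 1/s_i = 1/f − 1/s_o = 1/(0.5800) − 1/(0.280) = 1.724 − 3.571 = -1.847, so s_i = -0.541 m.
The image is virtual, upright and enlarged, behind the mirror.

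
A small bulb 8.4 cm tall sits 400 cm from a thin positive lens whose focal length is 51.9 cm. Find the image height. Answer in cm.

1/d_i = 1/f − 1/d_o = 1/(51.90) − 1/(400) = 0.01677, so d_i = 59.64 cm.
m = −d_i/d_o = -0.1491.
|h_i| = |m|·h_o = 0.1491 × 8.4 = 1.25 cm. The image is real, inverted and reduced, on the far side of the lens.

1.25 cm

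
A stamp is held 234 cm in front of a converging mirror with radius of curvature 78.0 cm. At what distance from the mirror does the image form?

46.8 cm

f = R/2 = 78.0/2 = 39.00 cm.
Mirror equation: 1/q = 1/f − 1/p = 1/(39.00) − 1/(234) = 0.02564 − 0.004274 = 0.02137, so q = 46.8 cm.
The image is real, inverted and reduced, in front of the mirror.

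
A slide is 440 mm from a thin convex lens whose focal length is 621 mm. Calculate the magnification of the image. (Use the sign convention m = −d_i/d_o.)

1/d_i = 1/f − 1/d_o = 1/(621.0) − 1/(440) = -0.0006624, so d_i = -1510 mm.
m = −d_i/d_o = −(-1510)/(440) = +3.43.
The image is virtual, upright and enlarged, on the same side as the object.

m = +3.43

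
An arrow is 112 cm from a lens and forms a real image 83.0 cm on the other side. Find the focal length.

f = 47.7 cm (converging)

Real image ⇒ d_i = +83.0 cm.
1/f = 1/d_o + 1/d_i = 1/(112) + 1/(83.0) = 0.02098, so f = 47.7 cm.
Since f is positive, the lens is converging.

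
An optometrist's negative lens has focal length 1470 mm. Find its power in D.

For a negative lens, f = −1470 mm.
f = -147 cm = -1.47 m.
P = 1/f = 1/(-1.47 m) = -0.680 D.

P = -0.680 D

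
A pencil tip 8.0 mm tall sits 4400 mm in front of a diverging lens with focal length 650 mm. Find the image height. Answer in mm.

For a diverging lens, f = -650 mm.
1/d_i = 1/f − 1/d_o = 1/(-650.0) − 1/(4400) = -0.001766, so d_i = -566.3 mm.
m = −d_i/d_o = +0.1287.
|h_i| = |m|·h_o = 0.1287 × 8.0 = 1.03 mm. The image is virtual, upright and reduced, on the same side as the object.

1.03 mm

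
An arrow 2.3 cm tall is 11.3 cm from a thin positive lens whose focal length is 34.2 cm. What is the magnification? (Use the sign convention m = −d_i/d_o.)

m = +1.49

1/d_i = 1/f − 1/d_o = 1/(34.20) − 1/(11.3) = -0.05926, so d_i = -16.88 cm.
m = −d_i/d_o = −(-16.88)/(11.3) = +1.49.
The image is virtual, upright and enlarged, on the same side as the object.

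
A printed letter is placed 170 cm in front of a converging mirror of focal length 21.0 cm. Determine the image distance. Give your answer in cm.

Mirror equation: 1/s_i = 1/f − 1/s_o = 1/(21.00) − 1/(170) = 0.04762 − 0.005882 = 0.04174, so s_i = 24.0 cm.
The image is real, inverted and reduced, in front of the mirror.

24.0 cm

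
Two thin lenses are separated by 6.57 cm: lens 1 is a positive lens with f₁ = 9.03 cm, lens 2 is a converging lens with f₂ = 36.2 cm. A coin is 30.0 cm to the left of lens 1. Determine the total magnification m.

m = -0.366

Lens 1: 1/d_i1 = 1/(9.03) − 1/(30.0) = 0.07741, so d_i1 = 12.92 cm; m₁ = −d_i1/d_o1 = -0.4307.
d_o2 = 6.57 − (12.92) = -6.350 cm (virtual object).
Lens 2: 1/d_i2 = 1/(36.2) − 1/(-6.350) = 0.1851, so d_i2 = 5.402 cm; m₂ = −d_i2/d_o2 = +0.8508.
m = m₁·m₂ = (-0.4307)(+0.8508) = -0.366.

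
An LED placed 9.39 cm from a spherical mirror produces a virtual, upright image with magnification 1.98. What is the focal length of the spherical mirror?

f = 19.0 cm (concave)

m = −d_i/d_o ⇒ d_i = −m·d_o = −(+1.98)·(9.39) = -18.59 cm.
1/f = 1/d_o + 1/d_i = 1/(9.39) + 1/(-18.59) = 0.05270, so f = 19.0 cm.
Since f is positive, the spherical mirror is concave.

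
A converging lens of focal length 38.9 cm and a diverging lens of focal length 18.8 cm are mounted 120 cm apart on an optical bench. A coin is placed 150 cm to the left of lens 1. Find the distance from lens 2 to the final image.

14.7 cm

Lens 1: 1/d_i1 = 1/f₁ − 1/d_o1 = 1/(38.9) − 1/(150) = 0.01904, so d_i1 = 52.52 cm.
The intermediate image is 52.52 cm to the right of lens 1, which is 120 − (52.52) = 67.48 cm to the left of lens 2, so d_o2 = +67.48 cm.
Lens 2 is diverging, so f₂ = −18.8 cm.
Lens 2: 1/d_i2 = 1/f₂ − 1/d_o2 = 1/(-18.8) − 1/(67.48) = -0.06801, so d_i2 = -14.7 cm.
The final image is virtual, 14.7 cm to the left of lens 2 (overall magnification ≈ -0.076).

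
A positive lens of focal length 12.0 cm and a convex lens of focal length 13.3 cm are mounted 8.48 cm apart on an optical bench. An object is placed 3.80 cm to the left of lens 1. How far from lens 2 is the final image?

252 cm

Lens 1: 1/d_i1 = 1/f₁ − 1/d_o1 = 1/(12.0) − 1/(3.80) = -0.1798, so d_i1 = -5.561 cm.
The intermediate image is 5.561 cm to the left of lens 1 (virtual), which is 8.48 − (-5.561) = 14.04 cm to the left of lens 2, so d_o2 = +14.04 cm.
Lens 2: 1/d_i2 = 1/f₂ − 1/d_o2 = 1/(13.3) − 1/(14.04) = 0.003963, so d_i2 = 252 cm.
The final image is real, 252 cm to the right of lens 2 (overall magnification ≈ -26).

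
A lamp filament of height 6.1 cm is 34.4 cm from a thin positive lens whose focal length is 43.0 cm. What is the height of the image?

30.5 cm

1/d_i = 1/f − 1/d_o = 1/(43.00) − 1/(34.4) = -0.005814, so d_i = -172.0 cm.
m = −d_i/d_o = +5.000.
|h_i| = |m|·h_o = 5.000 × 6.1 = 30.5 cm. The image is virtual, upright and enlarged, on the same side as the object.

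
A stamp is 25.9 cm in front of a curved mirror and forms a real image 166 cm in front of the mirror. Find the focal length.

f = 22.4 cm (concave)

Real image ⇒ d_i = +166 cm.
1/f = 1/d_o + 1/d_i = 1/(25.9) + 1/(166) = 0.04463, so f = 22.4 cm.
Since f is positive, the curved mirror is concave.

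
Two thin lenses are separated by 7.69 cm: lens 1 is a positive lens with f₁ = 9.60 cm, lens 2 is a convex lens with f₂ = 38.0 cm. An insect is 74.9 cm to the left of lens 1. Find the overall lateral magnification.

Lens 1: 1/d_i1 = 1/(9.60) − 1/(74.9) = 0.09082, so d_i1 = 11.01 cm; m₁ = −d_i1/d_o1 = -0.1470.
d_o2 = 7.69 − (11.01) = -3.320 cm (virtual object).
Lens 2: 1/d_i2 = 1/(38.0) − 1/(-3.320) = 0.3275, so d_i2 = 3.053 cm; m₂ = −d_i2/d_o2 = +0.9197.
m = m₁·m₂ = (-0.1470)(+0.9197) = -0.135.

m = -0.135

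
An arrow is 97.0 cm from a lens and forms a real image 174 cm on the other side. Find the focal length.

f = 62.3 cm (converging)

Real image ⇒ d_i = +174 cm.
1/f = 1/d_o + 1/d_i = 1/(97.0) + 1/(174) = 0.01606, so f = 62.3 cm.
Since f is positive, the lens is converging.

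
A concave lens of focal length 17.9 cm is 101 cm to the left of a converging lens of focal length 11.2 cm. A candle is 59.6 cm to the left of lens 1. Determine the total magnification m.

f₁ = −17.9 cm (diverging).
Lens 1: 1/d_i1 = 1/(-17.9) − 1/(59.6) = -0.07264, so d_i1 = -13.77 cm; m₁ = −d_i1/d_o1 = +0.2310.
d_o2 = 101 − (-13.77) = 114.8 cm.
Lens 2: 1/d_i2 = 1/(11.2) − 1/(114.8) = 0.08057, so d_i2 = 12.41 cm; m₂ = −d_i2/d_o2 = -0.1081.
m = m₁·m₂ = (+0.2310)(-0.1081) = -0.0250.

m = -0.0250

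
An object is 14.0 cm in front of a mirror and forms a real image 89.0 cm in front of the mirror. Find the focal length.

Real image ⇒ d_i = +89.0 cm.
1/f = 1/d_o + 1/d_i = 1/(14.0) + 1/(89.0) = 0.08266, so f = 12.1 cm.
Since f is positive, the mirror is concave.

f = 12.1 cm (concave)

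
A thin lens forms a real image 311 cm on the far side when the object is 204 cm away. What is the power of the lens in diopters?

P = +0.812 D

d_i = +311 cm.
1/f = 1/d_o + 1/d_i = 1/(204) + 1/(311) = 0.008117 cm⁻¹.
f = 123.2 cm = 1.232 m, so P = 1/f = +0.812 D.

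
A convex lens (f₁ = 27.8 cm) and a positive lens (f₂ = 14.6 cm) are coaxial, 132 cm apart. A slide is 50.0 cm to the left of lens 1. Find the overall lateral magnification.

m = +0.334

Lens 1: 1/d_i1 = 1/(27.8) − 1/(50.0) = 0.01597, so d_i1 = 62.61 cm; m₁ = −d_i1/d_o1 = -1.252.
d_o2 = 132 − (62.61) = 69.39 cm.
Lens 2: 1/d_i2 = 1/(14.6) − 1/(69.39) = 0.05408, so d_i2 = 18.49 cm; m₂ = −d_i2/d_o2 = -0.2665.
m = m₁·m₂ = (-1.252)(-0.2665) = +0.334.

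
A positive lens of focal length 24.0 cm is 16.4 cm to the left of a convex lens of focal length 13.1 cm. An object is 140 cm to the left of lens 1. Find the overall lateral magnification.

Lens 1: 1/d_i1 = 1/(24.0) − 1/(140) = 0.03452, so d_i1 = 28.97 cm; m₁ = −d_i1/d_o1 = -0.2069.
d_o2 = 16.4 − (28.97) = -12.57 cm (virtual object).
Lens 2: 1/d_i2 = 1/(13.1) − 1/(-12.57) = 0.1559, so d_i2 = 6.415 cm; m₂ = −d_i2/d_o2 = +0.5103.
m = m₁·m₂ = (-0.2069)(+0.5103) = -0.106.

m = -0.106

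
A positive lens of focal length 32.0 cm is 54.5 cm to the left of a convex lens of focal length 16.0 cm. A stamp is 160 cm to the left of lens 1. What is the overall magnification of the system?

m = -2.67

Lens 1: 1/d_i1 = 1/(32.0) − 1/(160) = 0.02500, so d_i1 = 40.00 cm; m₁ = −d_i1/d_o1 = -0.2500.
d_o2 = 54.5 − (40.00) = 14.50 cm.
Lens 2: 1/d_i2 = 1/(16.0) − 1/(14.50) = -0.006466, so d_i2 = -154.7 cm; m₂ = −d_i2/d_o2 = +10.67.
m = m₁·m₂ = (-0.2500)(+10.67) = -2.67.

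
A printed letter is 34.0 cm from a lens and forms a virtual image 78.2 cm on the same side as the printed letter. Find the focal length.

f = 60.2 cm (converging)

Virtual image ⇒ d_i = −78.2 cm.
1/f = 1/d_o + 1/d_i = 1/(34.0) + 1/(-78.2) = 0.01662, so f = 60.2 cm.
Since f is positive, the lens is converging.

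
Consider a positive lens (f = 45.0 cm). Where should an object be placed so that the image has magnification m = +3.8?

33.2 cm

m = −d_i/d_o ⇒ d_i = −m·d_o.
1/f = 1/d_o + 1/d_i = 1/d_o − 1/(m·d_o) = (1 − 1/m)/d_o, so d_o = f(1 − 1/m) = (45.00)(1 − 1/(+3.8)) = 33.2 cm.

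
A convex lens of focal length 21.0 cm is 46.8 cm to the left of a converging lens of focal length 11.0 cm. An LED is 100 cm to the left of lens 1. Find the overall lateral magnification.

Lens 1: 1/d_i1 = 1/(21.0) − 1/(100) = 0.03762, so d_i1 = 26.58 cm; m₁ = −d_i1/d_o1 = -0.2658.
d_o2 = 46.8 − (26.58) = 20.22 cm.
Lens 2: 1/d_i2 = 1/(11.0) − 1/(20.22) = 0.04145, so d_i2 = 24.12 cm; m₂ = −d_i2/d_o2 = -1.193.
m = m₁·m₂ = (-0.2658)(-1.193) = +0.317.

m = +0.317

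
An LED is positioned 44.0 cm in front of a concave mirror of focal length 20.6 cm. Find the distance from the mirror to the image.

Mirror equation: 1/d_i = 1/f − 1/d_o = 1/(20.60) − 1/(44.0) = 0.04854 − 0.02273 = 0.02582, so d_i = 38.7 cm.
The image is real, inverted and reduced, in front of the mirror.

38.7 cm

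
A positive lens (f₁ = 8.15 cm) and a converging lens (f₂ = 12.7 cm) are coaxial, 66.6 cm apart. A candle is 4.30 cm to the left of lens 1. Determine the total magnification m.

Lens 1: 1/d_i1 = 1/(8.15) − 1/(4.30) = -0.1099, so d_i1 = -9.103 cm; m₁ = −d_i1/d_o1 = +2.117.
d_o2 = 66.6 − (-9.103) = 75.70 cm.
Lens 2: 1/d_i2 = 1/(12.7) − 1/(75.70) = 0.06553, so d_i2 = 15.26 cm; m₂ = −d_i2/d_o2 = -0.2016.
m = m₁·m₂ = (+2.117)(-0.2016) = -0.427.

m = -0.427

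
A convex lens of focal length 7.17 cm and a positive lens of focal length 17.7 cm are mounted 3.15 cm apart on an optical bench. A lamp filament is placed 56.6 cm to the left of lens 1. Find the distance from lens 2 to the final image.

Lens 1: 1/d_i1 = 1/f₁ − 1/d_o1 = 1/(7.17) − 1/(56.6) = 0.1218, so d_i1 = 8.210 cm.
The intermediate image is 8.210 cm to the right of lens 1, which lies 5.060 cm to the right of lens 2 — a virtual object — so d_o2 = −5.060 cm.
Lens 2: 1/d_i2 = 1/f₂ − 1/d_o2 = 1/(17.7) − 1/(-5.060) = 0.2541, so d_i2 = 3.94 cm.
The final image is real, 3.94 cm to the right of lens 2 (overall magnification ≈ -0.11).

3.94 cm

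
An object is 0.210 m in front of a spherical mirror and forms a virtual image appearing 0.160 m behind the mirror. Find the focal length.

Virtual image ⇒ d_i = −0.160 m.
1/f = 1/d_o + 1/d_i = 1/(0.210) + 1/(-0.160) = -1.488, so f = -0.672 m.
Since f is negative, the spherical mirror is convex.

f = -0.672 m (convex)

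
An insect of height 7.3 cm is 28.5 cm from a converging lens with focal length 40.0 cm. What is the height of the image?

1/d_i = 1/f − 1/d_o = 1/(40.00) − 1/(28.5) = -0.01009, so d_i = -99.13 cm.
m = −d_i/d_o = +3.478.
|h_i| = |m|·h_o = 3.478 × 7.3 = 25.4 cm. The image is virtual, upright and enlarged, on the same side as the object.

25.4 cm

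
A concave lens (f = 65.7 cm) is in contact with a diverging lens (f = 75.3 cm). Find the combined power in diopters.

P₁ = 1/f₁ = 1/(-0.657 m) = -1.522 D; P₂ = 1/f₂ = 1/(-0.753 m) = -1.328 D.
For thin lenses in contact, P = P₁ + P₂ = (-1.522) + (-1.328) = -2.85 D.

P = -2.85 D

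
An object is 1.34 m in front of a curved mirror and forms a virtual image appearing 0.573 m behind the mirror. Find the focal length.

Virtual image ⇒ d_i = −0.573 m.
1/f = 1/d_o + 1/d_i = 1/(1.34) + 1/(-0.573) = -0.9989, so f = -1.00 m.
Since f is negative, the curved mirror is convex.

f = -1.00 m (convex)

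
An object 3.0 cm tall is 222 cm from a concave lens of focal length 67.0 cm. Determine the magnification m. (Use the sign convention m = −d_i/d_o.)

For a concave lens, f = -67.0 cm.
1/d_i = 1/f − 1/d_o = 1/(-67.00) − 1/(222) = -0.01943, so d_i = -51.47 cm.
m = −d_i/d_o = −(-51.47)/(222) = +0.232.
The image is virtual, upright and reduced, on the same side as the object.

m = +0.232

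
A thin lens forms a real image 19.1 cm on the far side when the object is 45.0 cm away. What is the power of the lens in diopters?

P = +7.46 D

d_i = +19.1 cm.
1/f = 1/d_o + 1/d_i = 1/(45.0) + 1/(19.1) = 0.07458 cm⁻¹.
f = 13.41 cm = 0.1341 m, so P = 1/f = +7.46 D.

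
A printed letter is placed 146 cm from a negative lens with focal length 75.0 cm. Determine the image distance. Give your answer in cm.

49.5 cm

For a negative lens, f = -75.0 cm.
Thin-lens equation: 1/v = 1/f − 1/u = 1/(-75.00) − 1/(146) = -0.01333 − 0.006849 = -0.02018, so v = -49.5 cm.
The image is virtual, upright and reduced, on the same side as the object.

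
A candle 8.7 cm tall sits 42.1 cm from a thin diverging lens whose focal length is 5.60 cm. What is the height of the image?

1.02 cm

For a diverging lens, f = -5.60 cm.
1/d_i = 1/f − 1/d_o = 1/(-5.600) − 1/(42.1) = -0.2023, so d_i = -4.943 cm.
m = −d_i/d_o = +0.1174.
|h_i| = |m|·h_o = 0.1174 × 8.7 = 1.02 cm. The image is virtual, upright and reduced, on the same side as the object.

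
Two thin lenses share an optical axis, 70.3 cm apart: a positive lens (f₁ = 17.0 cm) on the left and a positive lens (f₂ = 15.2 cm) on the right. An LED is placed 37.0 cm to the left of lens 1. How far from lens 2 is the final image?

25.0 cm

Lens 1: 1/d_i1 = 1/f₁ − 1/d_o1 = 1/(17.0) − 1/(37.0) = 0.03180, so d_i1 = 31.45 cm.
The intermediate image is 31.45 cm to the right of lens 1, which is 70.3 − (31.45) = 38.85 cm to the left of lens 2, so d_o2 = +38.85 cm.
Lens 2: 1/d_i2 = 1/f₂ − 1/d_o2 = 1/(15.2) − 1/(38.85) = 0.04005, so d_i2 = 25.0 cm.
The final image is real, 25.0 cm to the right of lens 2 (overall magnification ≈ 0.55).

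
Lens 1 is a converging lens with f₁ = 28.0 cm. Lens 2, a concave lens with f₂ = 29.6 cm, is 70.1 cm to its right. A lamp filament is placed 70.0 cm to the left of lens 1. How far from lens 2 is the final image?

Lens 1: 1/d_i1 = 1/f₁ − 1/d_o1 = 1/(28.0) − 1/(70.0) = 0.02143, so d_i1 = 46.67 cm.
The intermediate image is 46.67 cm to the right of lens 1, which is 70.1 − (46.67) = 23.43 cm to the left of lens 2, so d_o2 = +23.43 cm.
Lens 2 is diverging, so f₂ = −29.6 cm.
Lens 2: 1/d_i2 = 1/f₂ − 1/d_o2 = 1/(-29.6) − 1/(23.43) = -0.07646, so d_i2 = -13.1 cm.
The final image is virtual, 13.1 cm to the left of lens 2 (overall magnification ≈ -0.37).

13.1 cm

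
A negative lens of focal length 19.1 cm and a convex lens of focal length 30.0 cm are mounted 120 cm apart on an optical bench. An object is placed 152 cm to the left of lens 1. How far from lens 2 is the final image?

Lens 1 is diverging, so f₁ = −19.1 cm.
Lens 1: 1/d_i1 = 1/f₁ − 1/d_o1 = 1/(-19.1) − 1/(152) = -0.05893, so d_i1 = -16.97 cm.
The intermediate image is 16.97 cm to the left of lens 1 (virtual), which is 120 − (-16.97) = 137.0 cm to the left of lens 2, so d_o2 = +137.0 cm.
Lens 2: 1/d_i2 = 1/f₂ − 1/d_o2 = 1/(30.0) − 1/(137.0) = 0.02603, so d_i2 = 38.4 cm.
The final image is real, 38.4 cm to the right of lens 2 (overall magnification ≈ -0.031).

38.4 cm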